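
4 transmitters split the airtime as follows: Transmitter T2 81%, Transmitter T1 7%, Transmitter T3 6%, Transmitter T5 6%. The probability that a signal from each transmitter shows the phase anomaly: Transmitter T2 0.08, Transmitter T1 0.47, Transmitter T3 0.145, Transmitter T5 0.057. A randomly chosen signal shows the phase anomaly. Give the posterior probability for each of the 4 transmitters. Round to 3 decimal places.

Transmitter T2 0.590, Transmitter T1 0.300, Transmitter T3 0.079, Transmitter T5 0.031

Unnormalized posteriors (prior × likelihood):
  Transmitter T2: 0.81 × 0.08 = 0.0648
  Transmitter T1: 0.07 × 0.47 = 0.0329
  Transmitter T3: 0.06 × 0.145 = 0.0087
  Transmitter T5: 0.06 × 0.057 = 0.00342
Sum = 0.10982.
P(Transmitter T2 | anomaly) = 0.0648/0.10982 ≈ 0.590
P(Transmitter T1 | anomaly) = 0.0329/0.10982 ≈ 0.300
P(Transmitter T3 | anomaly) = 0.0087/0.10982 ≈ 0.079
P(Transmitter T5 | anomaly) = 0.00342/0.10982 ≈ 0.031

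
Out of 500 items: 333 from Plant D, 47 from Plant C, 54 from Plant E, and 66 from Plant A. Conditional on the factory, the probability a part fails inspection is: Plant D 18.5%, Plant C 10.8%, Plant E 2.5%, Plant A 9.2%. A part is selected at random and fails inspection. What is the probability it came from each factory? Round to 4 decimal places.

Prior × likelihood for each hypothesis:
  Plant D: 0.666 × 0.185 = 0.12321
  Plant C: 0.094 × 0.108 = 0.010152
  Plant E: 0.108 × 0.025 = 0.0027
  Plant A: 0.132 × 0.092 = 0.012144
Sum = 0.148206.
P(Plant D | nonconforming) = 0.12321/0.148206 ≈ 0.8313
P(Plant C | nonconforming) = 0.010152/0.148206 ≈ 0.0685
P(Plant E | nonconforming) = 0.0027/0.148206 ≈ 0.0182
P(Plant A | nonconforming) = 0.012144/0.148206 ≈ 0.0819
(Check: 0.8313+0.0685+0.0182+0.0819 = 0.9999.)

Plant D 0.8313, Plant C 0.0685, Plant E 0.0182, Plant A 0.0819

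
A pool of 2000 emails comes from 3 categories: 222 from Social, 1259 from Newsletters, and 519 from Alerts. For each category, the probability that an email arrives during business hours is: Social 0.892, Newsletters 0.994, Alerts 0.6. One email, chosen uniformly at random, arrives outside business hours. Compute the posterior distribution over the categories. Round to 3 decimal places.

Social 0.100, Newsletters 0.032, Alerts 0.868

Taking complements, P(off-hours | each) = Social 0.108, Newsletters 0.006, Alerts 0.4.
Compute prior × likelihood for every hypothesis:
  Social: 0.111 × 0.108 = 0.011988
  Newsletters: 0.6295 × 0.006 = 0.003777
  Alerts: 0.2595 × 0.4 = 0.1038
Sum = 0.119565.
P(Social | off-hours) = 0.011988/0.119565 ≈ 0.100
P(Newsletters | off-hours) = 0.003777/0.119565 ≈ 0.032
P(Alerts | off-hours) = 0.1038/0.119565 ≈ 0.868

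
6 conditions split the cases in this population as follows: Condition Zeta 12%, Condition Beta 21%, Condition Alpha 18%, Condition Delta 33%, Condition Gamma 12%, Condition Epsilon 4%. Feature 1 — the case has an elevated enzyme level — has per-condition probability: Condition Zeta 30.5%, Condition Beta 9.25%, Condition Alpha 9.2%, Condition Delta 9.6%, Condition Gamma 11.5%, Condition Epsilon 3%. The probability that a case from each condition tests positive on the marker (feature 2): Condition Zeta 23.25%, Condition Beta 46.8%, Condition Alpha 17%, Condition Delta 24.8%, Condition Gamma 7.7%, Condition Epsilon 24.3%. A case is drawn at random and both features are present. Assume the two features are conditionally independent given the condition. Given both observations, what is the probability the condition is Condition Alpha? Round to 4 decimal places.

By Bayes' rule, posterior ∝ prior × likelihood:
  Condition Zeta: 0.12 × 0.305 × 0.2325 = 0.0085095
  Condition Beta: 0.21 × 0.0925 × 0.468 = 0.0090909
  Condition Alpha: 0.18 × 0.092 × 0.17 = 0.0028152
  Condition Delta: 0.33 × 0.096 × 0.248 = 0.00785664
  Condition Gamma: 0.12 × 0.115 × 0.077 = 0.0010626
  Condition Epsilon: 0.04 × 0.03 × 0.243 = 0.0002916
Sum = 0.02962644.
P(Condition Alpha | evidence) = 0.0028152 / 0.02962644 ≈ 0.0950.

0.0950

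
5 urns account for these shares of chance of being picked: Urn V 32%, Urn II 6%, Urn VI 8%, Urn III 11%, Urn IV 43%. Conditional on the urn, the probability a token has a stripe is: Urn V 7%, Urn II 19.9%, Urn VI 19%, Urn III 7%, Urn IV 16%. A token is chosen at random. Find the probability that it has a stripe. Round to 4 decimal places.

0.1260

Unnormalized posteriors (prior × likelihood):
  Urn V: 0.32 × 0.07 = 0.0224
  Urn II: 0.06 × 0.199 = 0.01194
  Urn VI: 0.08 × 0.19 = 0.0152
  Urn III: 0.11 × 0.07 = 0.0077
  Urn IV: 0.43 × 0.16 = 0.0688
P(striped) = 0.0224 + 0.01194 + 0.0152 + 0.0077 + 0.0688 = 0.12604 → 0.1260.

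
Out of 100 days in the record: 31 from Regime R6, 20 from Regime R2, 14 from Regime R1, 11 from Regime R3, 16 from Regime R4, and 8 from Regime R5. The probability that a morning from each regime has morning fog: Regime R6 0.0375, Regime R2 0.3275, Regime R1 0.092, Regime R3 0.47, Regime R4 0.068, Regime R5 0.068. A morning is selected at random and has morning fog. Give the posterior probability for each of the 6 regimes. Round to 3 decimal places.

By Bayes' rule, posterior ∝ prior × likelihood:
  Regime R6: 0.31 × 0.0375 = 0.011625
  Regime R2: 0.2 × 0.3275 = 0.0655
  Regime R1: 0.14 × 0.092 = 0.01288
  Regime R3: 0.11 × 0.47 = 0.0517
  Regime R4: 0.16 × 0.068 = 0.01088
  Regime R5: 0.08 × 0.068 = 0.00544
Sum = 0.158025.
P(Regime R6 | fog) = 0.011625/0.158025 ≈ 0.074
P(Regime R2 | fog) = 0.0655/0.158025 ≈ 0.414
P(Regime R1 | fog) = 0.01288/0.158025 ≈ 0.082
P(Regime R3 | fog) = 0.0517/0.158025 ≈ 0.327
P(Regime R4 | fog) = 0.01088/0.158025 ≈ 0.069
P(Regime R5 | fog) = 0.00544/0.158025 ≈ 0.034

Regime R6 0.074, Regime R2 0.414, Regime R1 0.082, Regime R3 0.327, Regime R4 0.069, Regime R5 0.034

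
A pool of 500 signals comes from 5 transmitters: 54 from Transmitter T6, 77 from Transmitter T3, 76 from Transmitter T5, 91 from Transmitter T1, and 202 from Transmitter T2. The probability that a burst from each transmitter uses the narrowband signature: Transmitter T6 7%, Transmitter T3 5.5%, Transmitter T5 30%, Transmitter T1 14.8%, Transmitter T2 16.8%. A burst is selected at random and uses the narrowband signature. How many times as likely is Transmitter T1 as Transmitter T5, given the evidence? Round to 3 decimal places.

0.591

Compute prior × likelihood for every hypothesis:
  Transmitter T6: 0.108 × 0.07 = 0.00756
  Transmitter T3: 0.154 × 0.055 = 0.00847
  Transmitter T5: 0.152 × 0.3 = 0.0456
  Transmitter T1: 0.182 × 0.148 = 0.026936
  Transmitter T2: 0.404 × 0.168 = 0.067872
Sum = 0.156438.
The ratio is 0.026936 / 0.0456 (the normalizer cancels) = 0.591.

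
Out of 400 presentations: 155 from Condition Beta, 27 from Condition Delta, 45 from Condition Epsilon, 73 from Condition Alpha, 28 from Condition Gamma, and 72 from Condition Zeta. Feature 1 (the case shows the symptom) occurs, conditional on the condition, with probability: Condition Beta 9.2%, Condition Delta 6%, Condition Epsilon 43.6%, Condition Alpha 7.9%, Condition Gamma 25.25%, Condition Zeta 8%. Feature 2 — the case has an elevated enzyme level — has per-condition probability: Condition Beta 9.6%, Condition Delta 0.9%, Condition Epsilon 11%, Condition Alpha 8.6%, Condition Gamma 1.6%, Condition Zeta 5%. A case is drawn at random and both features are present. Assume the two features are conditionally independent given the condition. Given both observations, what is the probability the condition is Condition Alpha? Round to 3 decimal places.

0.112

By Bayes' rule, posterior ∝ prior × likelihood:
  Condition Beta: 0.3875 × 0.092 × 0.096 = 0.0034224
  Condition Delta: 0.0675 × 0.06 × 0.009 = 0.00003645
  Condition Epsilon: 0.1125 × 0.436 × 0.11 = 0.0053955
  Condition Alpha: 0.1825 × 0.079 × 0.086 = 0.001239905
  Condition Gamma: 0.07 × 0.2525 × 0.016 = 0.0002828
  Condition Zeta: 0.18 × 0.08 × 0.05 = 0.00072
Normalizing constant = 0.011097055.
P(Condition Alpha | evidence) = 0.001239905 / 0.011097055 ≈ 0.112.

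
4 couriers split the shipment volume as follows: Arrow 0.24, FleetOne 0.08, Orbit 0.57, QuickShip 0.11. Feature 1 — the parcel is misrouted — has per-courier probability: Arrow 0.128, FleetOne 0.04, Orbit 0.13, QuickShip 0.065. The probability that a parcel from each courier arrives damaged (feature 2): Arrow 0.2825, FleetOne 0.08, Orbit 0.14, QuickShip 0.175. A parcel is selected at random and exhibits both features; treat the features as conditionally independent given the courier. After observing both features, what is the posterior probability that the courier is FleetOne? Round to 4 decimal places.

0.0125

Unnormalized posteriors (prior × likelihood):
  Arrow: 0.24 × 0.128 × 0.2825 = 0.0086784
  FleetOne: 0.08 × 0.04 × 0.08 = 0.000256
  Orbit: 0.57 × 0.13 × 0.14 = 0.010374
  QuickShip: 0.11 × 0.065 × 0.175 = 0.00125125
Total = 0.02055965.
P(FleetOne | evidence) = 0.000256 / 0.02055965 ≈ 0.0125.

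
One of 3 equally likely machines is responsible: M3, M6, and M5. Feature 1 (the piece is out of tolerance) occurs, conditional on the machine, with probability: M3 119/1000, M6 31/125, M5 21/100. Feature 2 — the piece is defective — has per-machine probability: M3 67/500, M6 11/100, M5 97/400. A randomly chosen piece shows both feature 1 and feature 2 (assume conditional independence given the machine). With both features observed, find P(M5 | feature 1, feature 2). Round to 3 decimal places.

With a uniform prior (1/3 each), posterior ∝ likelihood:
  M3: 0.119 × 0.134 = 0.015946
  M6: 0.248 × 0.11 = 0.02728
  M5: 0.21 × 0.2425 = 0.050925
Normalizing constant = 0.094151.
P(M5 | evidence) = 0.050925 / 0.094151 ≈ 0.541.

0.541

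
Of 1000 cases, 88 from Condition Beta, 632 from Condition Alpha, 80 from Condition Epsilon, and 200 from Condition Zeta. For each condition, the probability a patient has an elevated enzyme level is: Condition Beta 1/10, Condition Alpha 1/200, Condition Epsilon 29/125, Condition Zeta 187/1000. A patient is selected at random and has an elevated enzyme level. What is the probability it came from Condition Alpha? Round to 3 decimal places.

0.047

Prior × likelihood for each hypothesis:
  Condition Beta: 0.088 × 0.1 = 0.0088
  Condition Alpha: 0.632 × 0.005 = 0.00316
  Condition Epsilon: 0.08 × 0.232 = 0.01856
  Condition Zeta: 0.2 × 0.187 = 0.0374
Normalizing constant = 0.06792.
P(Condition Alpha | evidence) = 0.00316 / 0.06792 ≈ 0.047.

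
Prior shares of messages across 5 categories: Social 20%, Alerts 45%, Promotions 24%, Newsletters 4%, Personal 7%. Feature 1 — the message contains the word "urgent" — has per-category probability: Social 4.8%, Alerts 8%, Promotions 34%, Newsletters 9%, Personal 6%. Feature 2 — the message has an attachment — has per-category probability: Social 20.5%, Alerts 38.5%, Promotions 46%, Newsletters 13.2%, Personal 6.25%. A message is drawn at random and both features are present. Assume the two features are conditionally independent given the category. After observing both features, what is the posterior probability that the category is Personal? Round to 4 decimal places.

Prior × likelihood for each hypothesis:
  Social: 0.2 × 0.048 × 0.205 = 0.001968
  Alerts: 0.45 × 0.08 × 0.385 = 0.01386
  Promotions: 0.24 × 0.34 × 0.46 = 0.037536
  Newsletters: 0.04 × 0.09 × 0.132 = 0.0004752
  Personal: 0.07 × 0.06 × 0.0625 = 0.0002625
Total = 0.0541017.
P(Personal | evidence) = 0.0002625 / 0.0541017 ≈ 0.0049.

0.0049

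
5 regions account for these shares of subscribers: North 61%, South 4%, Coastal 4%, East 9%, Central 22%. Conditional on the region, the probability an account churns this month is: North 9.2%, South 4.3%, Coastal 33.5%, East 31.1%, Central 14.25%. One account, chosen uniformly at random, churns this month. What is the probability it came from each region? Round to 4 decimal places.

North 0.4298, South 0.0132, Coastal 0.1026, East 0.2144, Central 0.2401

By Bayes' rule, posterior ∝ prior × likelihood:
  North: 0.61 × 0.092 = 0.05612
  South: 0.04 × 0.043 = 0.00172
  Coastal: 0.04 × 0.335 = 0.0134
  East: 0.09 × 0.311 = 0.02799
  Central: 0.22 × 0.1425 = 0.03135
Normalizing constant = 0.13058.
P(North | churn) = 0.05612/0.13058 ≈ 0.4298
P(South | churn) = 0.00172/0.13058 ≈ 0.0132
P(Coastal | churn) = 0.0134/0.13058 ≈ 0.1026
P(East | churn) = 0.02799/0.13058 ≈ 0.2144
P(Central | churn) = 0.03135/0.13058 ≈ 0.2401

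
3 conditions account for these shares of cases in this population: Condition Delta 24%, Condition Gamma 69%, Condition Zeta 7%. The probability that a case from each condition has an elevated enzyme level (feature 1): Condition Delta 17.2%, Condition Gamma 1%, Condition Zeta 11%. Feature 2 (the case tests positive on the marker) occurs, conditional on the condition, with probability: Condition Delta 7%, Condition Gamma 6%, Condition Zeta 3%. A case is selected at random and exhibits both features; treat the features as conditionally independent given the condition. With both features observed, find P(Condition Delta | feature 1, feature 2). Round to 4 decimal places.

Unnormalized posteriors (prior × likelihood):
  Condition Delta: 0.24 × 0.172 × 0.07 = 0.0028896
  Condition Gamma: 0.69 × 0.01 × 0.06 = 0.000414
  Condition Zeta: 0.07 × 0.11 × 0.03 = 0.000231
Normalizing constant = 0.0035346.
P(Condition Delta | evidence) = 0.0028896 / 0.0035346 ≈ 0.8175.

0.8175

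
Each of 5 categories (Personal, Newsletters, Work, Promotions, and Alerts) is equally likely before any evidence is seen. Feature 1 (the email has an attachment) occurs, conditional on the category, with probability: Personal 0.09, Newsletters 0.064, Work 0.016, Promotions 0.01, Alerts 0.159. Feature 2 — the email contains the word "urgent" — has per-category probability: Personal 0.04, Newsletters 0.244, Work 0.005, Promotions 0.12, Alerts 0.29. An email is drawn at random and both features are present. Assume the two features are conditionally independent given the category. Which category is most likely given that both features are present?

Alerts

Since the prior is uniform, the posterior is proportional to the likelihood:
  Personal: 0.09 × 0.04 = 0.0036
  Newsletters: 0.064 × 0.244 = 0.015616
  Work: 0.016 × 0.005 = 0.00008
  Promotions: 0.01 × 0.12 = 0.0012
  Alerts: 0.159 × 0.29 = 0.04611
Sum = 0.066606.
Largest term belongs to Alerts, so Alerts is most probable.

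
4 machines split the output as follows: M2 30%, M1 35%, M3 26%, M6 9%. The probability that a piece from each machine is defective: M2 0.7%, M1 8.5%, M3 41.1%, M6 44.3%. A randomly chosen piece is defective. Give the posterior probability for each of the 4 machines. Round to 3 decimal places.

M2 0.012, M1 0.167, M3 0.598, M6 0.223

Compute prior × likelihood for every hypothesis:
  M2: 0.3 × 0.007 = 0.0021
  M1: 0.35 × 0.085 = 0.02975
  M3: 0.26 × 0.411 = 0.10686
  M6: 0.09 × 0.443 = 0.03987
Total = 0.17858.
P(M2 | defective) = 0.0021/0.17858 ≈ 0.012
P(M1 | defective) = 0.02975/0.17858 ≈ 0.167
P(M3 | defective) = 0.10686/0.17858 ≈ 0.598
P(M6 | defective) = 0.03987/0.17858 ≈ 0.223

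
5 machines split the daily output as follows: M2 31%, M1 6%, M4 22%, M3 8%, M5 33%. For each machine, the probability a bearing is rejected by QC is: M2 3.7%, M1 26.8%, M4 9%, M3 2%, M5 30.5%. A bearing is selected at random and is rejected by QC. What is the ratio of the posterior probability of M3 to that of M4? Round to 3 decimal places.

Prior × likelihood for each hypothesis:
  M2: 0.31 × 0.037 = 0.01147
  M1: 0.06 × 0.268 = 0.01608
  M4: 0.22 × 0.09 = 0.0198
  M3: 0.08 × 0.02 = 0.0016
  M5: 0.33 × 0.305 = 0.10065
Normalizing constant = 0.1496.
The ratio is 0.0016 / 0.0198 (the normalizer cancels) = 0.081.

0.081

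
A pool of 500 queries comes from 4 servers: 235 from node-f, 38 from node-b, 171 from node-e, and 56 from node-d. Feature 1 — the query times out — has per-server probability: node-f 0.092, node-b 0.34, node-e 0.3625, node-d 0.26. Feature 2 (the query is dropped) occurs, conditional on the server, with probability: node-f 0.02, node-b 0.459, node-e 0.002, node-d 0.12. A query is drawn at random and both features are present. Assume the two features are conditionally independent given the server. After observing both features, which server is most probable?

node-b

Unnormalized posteriors (prior × likelihood):
  node-f: 0.47 × 0.092 × 0.02 = 0.0008648
  node-b: 0.076 × 0.34 × 0.459 = 0.01186056
  node-e: 0.342 × 0.3625 × 0.002 = 0.00024795
  node-d: 0.112 × 0.26 × 0.12 = 0.0034944
Sum = 0.01646771.
Largest term belongs to node-b, so node-b is most probable.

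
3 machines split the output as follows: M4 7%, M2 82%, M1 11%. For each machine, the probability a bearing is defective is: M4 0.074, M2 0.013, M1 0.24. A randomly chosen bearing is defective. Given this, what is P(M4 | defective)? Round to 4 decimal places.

Compute prior × likelihood for every hypothesis:
  M4: 0.07 × 0.074 = 0.00518
  M2: 0.82 × 0.013 = 0.01066
  M1: 0.11 × 0.24 = 0.0264
Total = 0.04224.
P(M4 | evidence) = 0.00518 / 0.04224 ≈ 0.1226.

0.1226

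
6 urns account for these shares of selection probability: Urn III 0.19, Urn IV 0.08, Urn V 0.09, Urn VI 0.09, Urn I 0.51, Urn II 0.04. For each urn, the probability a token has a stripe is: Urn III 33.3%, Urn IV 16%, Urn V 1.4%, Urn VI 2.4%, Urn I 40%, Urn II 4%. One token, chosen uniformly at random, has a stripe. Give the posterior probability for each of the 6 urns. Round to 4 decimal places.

Urn III 0.2219, Urn IV 0.0449, Urn V 0.0044, Urn VI 0.0076, Urn I 0.7156, Urn II 0.0056

Compute prior × likelihood for every hypothesis:
  Urn III: 0.19 × 0.333 = 0.06327
  Urn IV: 0.08 × 0.16 = 0.0128
  Urn V: 0.09 × 0.014 = 0.00126
  Urn VI: 0.09 × 0.024 = 0.00216
  Urn I: 0.51 × 0.4 = 0.204
  Urn II: 0.04 × 0.04 = 0.0016
Sum = 0.28509.
P(Urn III | striped) = 0.06327/0.28509 ≈ 0.2219
P(Urn IV | striped) = 0.0128/0.28509 ≈ 0.0449
P(Urn V | striped) = 0.00126/0.28509 ≈ 0.0044
P(Urn VI | striped) = 0.00216/0.28509 ≈ 0.0076
P(Urn I | striped) = 0.204/0.28509 ≈ 0.7156
P(Urn II | striped) = 0.0016/0.28509 ≈ 0.0056
(Check: 0.2219+0.0449+0.0044+0.0076+0.7156+0.0056 = 1.0000.)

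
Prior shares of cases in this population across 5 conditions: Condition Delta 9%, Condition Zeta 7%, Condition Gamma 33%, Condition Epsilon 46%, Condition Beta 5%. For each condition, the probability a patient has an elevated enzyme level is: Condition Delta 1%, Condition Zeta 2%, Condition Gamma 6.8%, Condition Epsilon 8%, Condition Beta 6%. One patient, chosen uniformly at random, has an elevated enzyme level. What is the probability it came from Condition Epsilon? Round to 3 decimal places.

Prior × likelihood for each hypothesis:
  Condition Delta: 0.09 × 0.01 = 0.0009
  Condition Zeta: 0.07 × 0.02 = 0.0014
  Condition Gamma: 0.33 × 0.068 = 0.02244
  Condition Epsilon: 0.46 × 0.08 = 0.0368
  Condition Beta: 0.05 × 0.06 = 0.003
Normalizing constant = 0.06454.
P(Condition Epsilon | evidence) = 0.0368 / 0.06454 ≈ 0.570.

0.570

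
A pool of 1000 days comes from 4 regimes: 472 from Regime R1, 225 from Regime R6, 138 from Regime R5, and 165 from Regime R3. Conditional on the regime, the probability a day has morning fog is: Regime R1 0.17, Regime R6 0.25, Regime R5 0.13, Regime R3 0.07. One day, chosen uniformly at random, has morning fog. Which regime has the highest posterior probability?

Regime R1

Prior × likelihood for each hypothesis:
  Regime R1: 0.472 × 0.17 = 0.08024
  Regime R6: 0.225 × 0.25 = 0.05625
  Regime R5: 0.138 × 0.13 = 0.01794
  Regime R3: 0.165 × 0.07 = 0.01155
Sum = 0.16598.
Largest term belongs to Regime R1, so Regime R1 is most probable.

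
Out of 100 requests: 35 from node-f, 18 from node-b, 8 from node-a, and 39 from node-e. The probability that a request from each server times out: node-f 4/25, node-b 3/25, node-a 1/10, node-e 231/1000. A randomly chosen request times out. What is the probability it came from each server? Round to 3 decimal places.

node-f 0.319, node-b 0.123, node-a 0.046, node-e 0.513

Unnormalized posteriors (prior × likelihood):
  node-f: 0.35 × 0.16 = 0.056
  node-b: 0.18 × 0.12 = 0.0216
  node-a: 0.08 × 0.1 = 0.008
  node-e: 0.39 × 0.231 = 0.09009
Normalizing constant = 0.17569.
P(node-f | timeout) = 0.056/0.17569 ≈ 0.319
P(node-b | timeout) = 0.0216/0.17569 ≈ 0.123
P(node-a | timeout) = 0.008/0.17569 ≈ 0.046
P(node-e | timeout) = 0.09009/0.17569 ≈ 0.513
(Check: 0.319+0.123+0.046+0.513 = 1.001.)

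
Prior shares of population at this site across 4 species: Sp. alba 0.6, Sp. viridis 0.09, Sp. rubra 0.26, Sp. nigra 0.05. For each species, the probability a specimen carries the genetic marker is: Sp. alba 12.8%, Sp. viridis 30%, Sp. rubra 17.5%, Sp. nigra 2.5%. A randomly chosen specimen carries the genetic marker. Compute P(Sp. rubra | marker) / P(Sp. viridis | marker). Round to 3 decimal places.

1.685

Compute prior × likelihood for every hypothesis:
  Sp. alba: 0.6 × 0.128 = 0.0768
  Sp. viridis: 0.09 × 0.3 = 0.027
  Sp. rubra: 0.26 × 0.175 = 0.0455
  Sp. nigra: 0.05 × 0.025 = 0.00125
Normalizing constant = 0.15055.
The ratio is 0.0455 / 0.027 (the normalizer cancels) = 1.685.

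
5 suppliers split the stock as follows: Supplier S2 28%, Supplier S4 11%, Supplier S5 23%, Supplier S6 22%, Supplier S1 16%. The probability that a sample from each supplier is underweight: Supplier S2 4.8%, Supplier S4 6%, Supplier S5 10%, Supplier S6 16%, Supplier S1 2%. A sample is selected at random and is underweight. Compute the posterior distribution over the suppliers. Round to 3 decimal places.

Supplier S2 0.165, Supplier S4 0.081, Supplier S5 0.282, Supplier S6 0.432, Supplier S1 0.039

Compute prior × likelihood for every hypothesis:
  Supplier S2: 0.28 × 0.048 = 0.01344
  Supplier S4: 0.11 × 0.06 = 0.0066
  Supplier S5: 0.23 × 0.1 = 0.023
  Supplier S6: 0.22 × 0.16 = 0.0352
  Supplier S1: 0.16 × 0.02 = 0.0032
Sum = 0.08144.
P(Supplier S2 | underweight) = 0.01344/0.08144 ≈ 0.165
P(Supplier S4 | underweight) = 0.0066/0.08144 ≈ 0.081
P(Supplier S5 | underweight) = 0.023/0.08144 ≈ 0.282
P(Supplier S6 | underweight) = 0.0352/0.08144 ≈ 0.432
P(Supplier S1 | underweight) = 0.0032/0.08144 ≈ 0.039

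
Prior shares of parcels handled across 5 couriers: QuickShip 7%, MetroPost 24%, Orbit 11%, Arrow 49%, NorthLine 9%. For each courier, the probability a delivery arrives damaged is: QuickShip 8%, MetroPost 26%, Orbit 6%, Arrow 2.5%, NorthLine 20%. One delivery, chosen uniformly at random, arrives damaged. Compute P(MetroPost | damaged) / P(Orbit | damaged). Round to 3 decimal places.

9.455

Prior × likelihood for each hypothesis:
  QuickShip: 0.07 × 0.08 = 0.0056
  MetroPost: 0.24 × 0.26 = 0.0624
  Orbit: 0.11 × 0.06 = 0.0066
  Arrow: 0.49 × 0.025 = 0.01225
  NorthLine: 0.09 × 0.2 = 0.018
Sum = 0.10485.
The ratio is 0.0624 / 0.0066 (the normalizer cancels) = 9.455.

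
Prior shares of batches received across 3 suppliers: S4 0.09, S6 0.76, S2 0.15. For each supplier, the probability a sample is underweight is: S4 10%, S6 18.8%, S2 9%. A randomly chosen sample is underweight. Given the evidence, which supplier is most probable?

S6

By Bayes' rule, posterior ∝ prior × likelihood:
  S4: 0.09 × 0.1 = 0.009
  S6: 0.76 × 0.188 = 0.14288
  S2: 0.15 × 0.09 = 0.0135
Total = 0.16538.
Largest term belongs to S6, so S6 is most probable.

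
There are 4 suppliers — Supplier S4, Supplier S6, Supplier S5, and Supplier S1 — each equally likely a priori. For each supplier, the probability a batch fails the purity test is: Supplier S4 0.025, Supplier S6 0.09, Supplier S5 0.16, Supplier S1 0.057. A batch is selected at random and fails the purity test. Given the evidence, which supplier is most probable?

Since the prior is uniform, the posterior is proportional to the likelihood:
  Supplier S4: 0.025
  Supplier S6: 0.09
  Supplier S5: 0.16
  Supplier S1: 0.057
Total = 0.332.
Largest term belongs to Supplier S5, so Supplier S5 is most probable.

Supplier S5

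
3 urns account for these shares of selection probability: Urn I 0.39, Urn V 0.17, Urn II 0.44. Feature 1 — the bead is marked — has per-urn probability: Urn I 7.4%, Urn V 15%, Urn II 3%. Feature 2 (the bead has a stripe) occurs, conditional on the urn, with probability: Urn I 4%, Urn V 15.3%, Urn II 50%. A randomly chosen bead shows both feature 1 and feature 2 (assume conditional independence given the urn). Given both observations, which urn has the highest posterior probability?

Prior × likelihood for each hypothesis:
  Urn I: 0.39 × 0.074 × 0.04 = 0.0011544
  Urn V: 0.17 × 0.15 × 0.153 = 0.0039015
  Urn II: 0.44 × 0.03 × 0.5 = 0.0066
Normalizing constant = 0.0116559.
Largest term belongs to Urn II, so Urn II is most probable.

Urn II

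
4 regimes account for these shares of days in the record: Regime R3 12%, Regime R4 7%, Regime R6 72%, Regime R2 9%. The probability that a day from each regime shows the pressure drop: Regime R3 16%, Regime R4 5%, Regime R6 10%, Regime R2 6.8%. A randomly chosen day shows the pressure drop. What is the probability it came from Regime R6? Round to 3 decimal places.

Unnormalized posteriors (prior × likelihood):
  Regime R3: 0.12 × 0.16 = 0.0192
  Regime R4: 0.07 × 0.05 = 0.0035
  Regime R6: 0.72 × 0.1 = 0.072
  Regime R2: 0.09 × 0.068 = 0.00612
Total = 0.10082.
P(Regime R6 | evidence) = 0.072 / 0.10082 ≈ 0.714.

0.714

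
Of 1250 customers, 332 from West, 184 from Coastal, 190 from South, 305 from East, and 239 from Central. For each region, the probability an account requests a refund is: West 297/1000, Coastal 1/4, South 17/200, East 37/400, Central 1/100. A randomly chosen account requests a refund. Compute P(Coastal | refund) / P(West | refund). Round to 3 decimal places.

0.467

By Bayes' rule, posterior ∝ prior × likelihood:
  West: 0.2656 × 0.297 = 0.0788832
  Coastal: 0.1472 × 0.25 = 0.0368
  South: 0.152 × 0.085 = 0.01292
  East: 0.244 × 0.0925 = 0.02257
  Central: 0.1912 × 0.01 = 0.001912
Sum = 0.1530852.
The ratio is 0.0368 / 0.0788832 (the normalizer cancels) = 0.467.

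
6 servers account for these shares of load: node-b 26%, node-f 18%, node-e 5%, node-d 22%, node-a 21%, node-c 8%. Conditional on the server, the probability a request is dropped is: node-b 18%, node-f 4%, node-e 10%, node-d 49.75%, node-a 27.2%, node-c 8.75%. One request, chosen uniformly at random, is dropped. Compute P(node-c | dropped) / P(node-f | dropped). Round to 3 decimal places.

0.972

Compute prior × likelihood for every hypothesis:
  node-b: 0.26 × 0.18 = 0.0468
  node-f: 0.18 × 0.04 = 0.0072
  node-e: 0.05 × 0.1 = 0.005
  node-d: 0.22 × 0.4975 = 0.10945
  node-a: 0.21 × 0.272 = 0.05712
  node-c: 0.08 × 0.0875 = 0.007
Total = 0.23257.
The ratio is 0.007 / 0.0072 (the normalizer cancels) = 0.972.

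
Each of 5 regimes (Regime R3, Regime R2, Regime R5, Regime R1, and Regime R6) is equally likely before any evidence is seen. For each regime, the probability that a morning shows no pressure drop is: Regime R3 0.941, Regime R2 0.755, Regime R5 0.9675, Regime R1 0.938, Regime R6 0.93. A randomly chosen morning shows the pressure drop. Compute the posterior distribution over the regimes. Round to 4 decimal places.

Regime R3 0.1259, Regime R2 0.5229, Regime R5 0.0694, Regime R1 0.1323, Regime R6 0.1494

Taking complements, P(drop | each) = Regime R3 0.059, Regime R2 0.245, Regime R5 0.0325, Regime R1 0.062, Regime R6 0.07.
Since the prior is uniform, the posterior is proportional to the likelihood:
  Regime R3: 0.059
  Regime R2: 0.245
  Regime R5: 0.0325
  Regime R1: 0.062
  Regime R6: 0.07
Sum = 0.4685.
P(Regime R3 | drop) = 0.059/0.4685 ≈ 0.1259
P(Regime R2 | drop) = 0.245/0.4685 ≈ 0.5229
P(Regime R5 | drop) = 0.0325/0.4685 ≈ 0.0694
P(Regime R1 | drop) = 0.062/0.4685 ≈ 0.1323
P(Regime R6 | drop) = 0.07/0.4685 ≈ 0.1494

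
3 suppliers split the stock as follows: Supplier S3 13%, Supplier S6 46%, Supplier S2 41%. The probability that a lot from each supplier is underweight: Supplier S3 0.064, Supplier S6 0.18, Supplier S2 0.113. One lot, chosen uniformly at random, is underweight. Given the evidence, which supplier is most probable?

By Bayes' rule, posterior ∝ prior × likelihood:
  Supplier S3: 0.13 × 0.064 = 0.00832
  Supplier S6: 0.46 × 0.18 = 0.0828
  Supplier S2: 0.41 × 0.113 = 0.04633
Total = 0.13745.
Largest term belongs to Supplier S6, so Supplier S6 is most probable.

Supplier S6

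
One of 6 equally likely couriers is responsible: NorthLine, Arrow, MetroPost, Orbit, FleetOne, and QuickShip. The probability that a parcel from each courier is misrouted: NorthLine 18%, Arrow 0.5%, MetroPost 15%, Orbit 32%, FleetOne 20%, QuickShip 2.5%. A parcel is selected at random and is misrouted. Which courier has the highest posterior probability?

With a uniform prior (1/6 each), posterior ∝ likelihood:
  NorthLine: 0.18
  Arrow: 0.005
  MetroPost: 0.15
  Orbit: 0.32
  FleetOne: 0.2
  QuickShip: 0.025
Sum = 0.88.
Largest term belongs to Orbit, so Orbit is most probable.

Orbit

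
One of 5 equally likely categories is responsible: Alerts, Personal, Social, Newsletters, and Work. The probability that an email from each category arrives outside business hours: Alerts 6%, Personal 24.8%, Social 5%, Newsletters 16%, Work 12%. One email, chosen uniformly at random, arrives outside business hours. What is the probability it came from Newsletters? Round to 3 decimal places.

Since the prior is uniform, the posterior is proportional to the likelihood:
  Alerts: 0.06
  Personal: 0.248
  Social: 0.05
  Newsletters: 0.16
  Work: 0.12
Sum = 0.638.
P(Newsletters | evidence) = 0.16 / 0.638 ≈ 0.251.

0.251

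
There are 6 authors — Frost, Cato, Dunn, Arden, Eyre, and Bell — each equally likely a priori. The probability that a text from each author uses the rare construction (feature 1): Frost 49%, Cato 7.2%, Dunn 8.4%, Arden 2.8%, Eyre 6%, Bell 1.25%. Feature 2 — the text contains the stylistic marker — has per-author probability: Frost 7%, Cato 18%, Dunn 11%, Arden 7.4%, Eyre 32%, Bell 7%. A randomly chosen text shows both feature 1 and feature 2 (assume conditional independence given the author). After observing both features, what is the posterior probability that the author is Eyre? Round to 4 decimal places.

0.2441

With a uniform prior (1/6 each), posterior ∝ likelihood:
  Frost: 0.49 × 0.07 = 0.0343
  Cato: 0.072 × 0.18 = 0.01296
  Dunn: 0.084 × 0.11 = 0.00924
  Arden: 0.028 × 0.074 = 0.002072
  Eyre: 0.06 × 0.32 = 0.0192
  Bell: 0.0125 × 0.07 = 0.000875
Total = 0.078647.
P(Eyre | evidence) = 0.0192 / 0.078647 ≈ 0.2441.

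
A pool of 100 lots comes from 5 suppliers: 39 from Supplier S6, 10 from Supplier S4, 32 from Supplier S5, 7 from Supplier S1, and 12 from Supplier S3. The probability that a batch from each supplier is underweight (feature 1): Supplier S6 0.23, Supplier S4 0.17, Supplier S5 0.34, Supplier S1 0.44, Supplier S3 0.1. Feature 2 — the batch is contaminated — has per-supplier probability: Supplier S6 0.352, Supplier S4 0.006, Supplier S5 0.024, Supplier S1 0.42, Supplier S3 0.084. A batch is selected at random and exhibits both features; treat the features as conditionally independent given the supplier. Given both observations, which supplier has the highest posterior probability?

Supplier S6

Unnormalized posteriors (prior × likelihood):
  Supplier S6: 0.39 × 0.23 × 0.352 = 0.0315744
  Supplier S4: 0.1 × 0.17 × 0.006 = 0.000102
  Supplier S5: 0.32 × 0.34 × 0.024 = 0.0026112
  Supplier S1: 0.07 × 0.44 × 0.42 = 0.012936
  Supplier S3: 0.12 × 0.1 × 0.084 = 0.001008
Normalizing constant = 0.0482316.
Largest term belongs to Supplier S6, so Supplier S6 is most probable.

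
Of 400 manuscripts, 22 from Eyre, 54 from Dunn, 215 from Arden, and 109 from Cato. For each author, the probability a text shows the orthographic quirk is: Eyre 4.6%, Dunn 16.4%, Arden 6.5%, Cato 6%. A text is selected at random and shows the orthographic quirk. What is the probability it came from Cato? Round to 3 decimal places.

By Bayes' rule, posterior ∝ prior × likelihood:
  Eyre: 0.055 × 0.046 = 0.00253
  Dunn: 0.135 × 0.164 = 0.02214
  Arden: 0.5375 × 0.065 = 0.0349375
  Cato: 0.2725 × 0.06 = 0.01635
Total = 0.0759575.
P(Cato | evidence) = 0.01635 / 0.0759575 ≈ 0.215.

0.215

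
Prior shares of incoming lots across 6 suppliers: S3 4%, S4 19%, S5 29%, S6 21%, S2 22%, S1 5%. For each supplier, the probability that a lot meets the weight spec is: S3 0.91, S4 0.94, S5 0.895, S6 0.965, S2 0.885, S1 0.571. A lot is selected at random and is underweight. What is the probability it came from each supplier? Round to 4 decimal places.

Taking complements, P(underweight | each) = S3 0.09, S4 0.06, S5 0.105, S6 0.035, S2 0.115, S1 0.429.
Prior × likelihood for each hypothesis:
  S3: 0.04 × 0.09 = 0.0036
  S4: 0.19 × 0.06 = 0.0114
  S5: 0.29 × 0.105 = 0.03045
  S6: 0.21 × 0.035 = 0.00735
  S2: 0.22 × 0.115 = 0.0253
  S1: 0.05 × 0.429 = 0.02145
Normalizing constant = 0.09955.
P(S3 | underweight) = 0.0036/0.09955 ≈ 0.0362
P(S4 | underweight) = 0.0114/0.09955 ≈ 0.1145
P(S5 | underweight) = 0.03045/0.09955 ≈ 0.3059
P(S6 | underweight) = 0.00735/0.09955 ≈ 0.0738
P(S2 | underweight) = 0.0253/0.09955 ≈ 0.2541
P(S1 | underweight) = 0.02145/0.09955 ≈ 0.2155
(Check: 0.0362+0.1145+0.3059+0.0738+0.2541+0.2155 = 1.0000.)

S3 0.0362, S4 0.1145, S5 0.3059, S6 0.0738, S2 0.2541, S1 0.2155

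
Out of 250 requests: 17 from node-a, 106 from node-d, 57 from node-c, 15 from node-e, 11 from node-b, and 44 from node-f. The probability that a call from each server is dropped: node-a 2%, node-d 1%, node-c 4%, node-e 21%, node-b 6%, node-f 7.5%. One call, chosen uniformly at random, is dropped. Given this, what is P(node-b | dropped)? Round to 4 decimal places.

0.0612

By Bayes' rule, posterior ∝ prior × likelihood:
  node-a: 0.068 × 0.02 = 0.00136
  node-d: 0.424 × 0.01 = 0.00424
  node-c: 0.228 × 0.04 = 0.00912
  node-e: 0.06 × 0.21 = 0.0126
  node-b: 0.044 × 0.06 = 0.00264
  node-f: 0.176 × 0.075 = 0.0132
Sum = 0.04316.
P(node-b | evidence) = 0.00264 / 0.04316 ≈ 0.0612.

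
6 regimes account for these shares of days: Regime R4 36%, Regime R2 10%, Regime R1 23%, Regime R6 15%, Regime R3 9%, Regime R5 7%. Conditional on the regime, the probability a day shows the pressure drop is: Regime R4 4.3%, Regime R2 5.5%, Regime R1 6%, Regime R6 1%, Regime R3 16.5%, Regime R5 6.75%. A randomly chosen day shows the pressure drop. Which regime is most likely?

Regime R4

Compute prior × likelihood for every hypothesis:
  Regime R4: 0.36 × 0.043 = 0.01548
  Regime R2: 0.1 × 0.055 = 0.0055
  Regime R1: 0.23 × 0.06 = 0.0138
  Regime R6: 0.15 × 0.01 = 0.0015
  Regime R3: 0.09 × 0.165 = 0.01485
  Regime R5: 0.07 × 0.0675 = 0.004725
Sum = 0.055855.
Largest term belongs to Regime R4, so Regime R4 is most probable.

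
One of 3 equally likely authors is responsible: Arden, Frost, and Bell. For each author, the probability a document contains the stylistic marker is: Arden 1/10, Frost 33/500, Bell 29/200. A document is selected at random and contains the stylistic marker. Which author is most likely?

Bell

Since the prior is uniform, the posterior is proportional to the likelihood:
  Arden: 0.1
  Frost: 0.066
  Bell: 0.145
Total = 0.311.
Largest term belongs to Bell, so Bell is most probable.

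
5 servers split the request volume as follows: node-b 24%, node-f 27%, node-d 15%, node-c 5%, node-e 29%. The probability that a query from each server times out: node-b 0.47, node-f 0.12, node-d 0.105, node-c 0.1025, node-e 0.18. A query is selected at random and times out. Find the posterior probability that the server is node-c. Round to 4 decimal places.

0.0235

Unnormalized posteriors (prior × likelihood):
  node-b: 0.24 × 0.47 = 0.1128
  node-f: 0.27 × 0.12 = 0.0324
  node-d: 0.15 × 0.105 = 0.01575
  node-c: 0.05 × 0.1025 = 0.005125
  node-e: 0.29 × 0.18 = 0.0522
Total = 0.218275.
P(node-c | evidence) = 0.005125 / 0.218275 ≈ 0.0235.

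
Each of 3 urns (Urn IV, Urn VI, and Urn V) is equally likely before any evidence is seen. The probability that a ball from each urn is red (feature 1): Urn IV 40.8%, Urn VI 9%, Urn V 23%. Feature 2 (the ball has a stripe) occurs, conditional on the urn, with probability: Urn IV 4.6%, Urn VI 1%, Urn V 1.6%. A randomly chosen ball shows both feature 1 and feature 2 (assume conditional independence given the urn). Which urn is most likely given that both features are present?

With a uniform prior (1/3 each), posterior ∝ likelihood:
  Urn IV: 0.408 × 0.046 = 0.018768
  Urn VI: 0.09 × 0.01 = 0.0009
  Urn V: 0.23 × 0.016 = 0.00368
Total = 0.023348.
Largest term belongs to Urn IV, so Urn IV is most probable.

Urn IV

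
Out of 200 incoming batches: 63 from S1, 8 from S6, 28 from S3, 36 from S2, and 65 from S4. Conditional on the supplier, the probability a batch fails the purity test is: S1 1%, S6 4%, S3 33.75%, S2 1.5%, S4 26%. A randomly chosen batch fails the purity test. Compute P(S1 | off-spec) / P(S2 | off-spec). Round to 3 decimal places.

Prior × likelihood for each hypothesis:
  S1: 0.315 × 0.01 = 0.00315
  S6: 0.04 × 0.04 = 0.0016
  S3: 0.14 × 0.3375 = 0.04725
  S2: 0.18 × 0.015 = 0.0027
  S4: 0.325 × 0.26 = 0.0845
Sum = 0.1392.
The ratio is 0.00315 / 0.0027 (the normalizer cancels) = 1.167.

1.167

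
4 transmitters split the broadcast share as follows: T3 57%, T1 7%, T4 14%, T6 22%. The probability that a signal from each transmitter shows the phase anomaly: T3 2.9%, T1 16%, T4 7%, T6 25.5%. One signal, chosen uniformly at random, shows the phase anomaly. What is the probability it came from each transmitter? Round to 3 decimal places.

Unnormalized posteriors (prior × likelihood):
  T3: 0.57 × 0.029 = 0.01653
  T1: 0.07 × 0.16 = 0.0112
  T4: 0.14 × 0.07 = 0.0098
  T6: 0.22 × 0.255 = 0.0561
Sum = 0.09363.
P(T3 | anomaly) = 0.01653/0.09363 ≈ 0.177
P(T1 | anomaly) = 0.0112/0.09363 ≈ 0.120
P(T4 | anomaly) = 0.0098/0.09363 ≈ 0.105
P(T6 | anomaly) = 0.0561/0.09363 ≈ 0.599

T3 0.177, T1 0.120, T4 0.105, T6 0.599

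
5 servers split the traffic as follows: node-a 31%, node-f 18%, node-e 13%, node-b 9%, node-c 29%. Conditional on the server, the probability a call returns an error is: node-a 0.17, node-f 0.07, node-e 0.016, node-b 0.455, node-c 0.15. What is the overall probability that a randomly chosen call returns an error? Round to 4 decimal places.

0.1518

Prior × likelihood for each hypothesis:
  node-a: 0.31 × 0.17 = 0.0527
  node-f: 0.18 × 0.07 = 0.0126
  node-e: 0.13 × 0.016 = 0.00208
  node-b: 0.09 × 0.455 = 0.04095
  node-c: 0.29 × 0.15 = 0.0435
P(error) = 0.0527 + 0.0126 + 0.00208 + 0.04095 + 0.0435 = 0.15183 → 0.1518.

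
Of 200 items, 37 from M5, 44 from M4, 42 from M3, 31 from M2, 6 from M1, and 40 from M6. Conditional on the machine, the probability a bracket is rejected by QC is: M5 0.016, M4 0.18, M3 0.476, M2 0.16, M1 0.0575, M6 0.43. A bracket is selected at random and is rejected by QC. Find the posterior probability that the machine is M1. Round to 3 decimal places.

0.007

Unnormalized posteriors (prior × likelihood):
  M5: 0.185 × 0.016 = 0.00296
  M4: 0.22 × 0.18 = 0.0396
  M3: 0.21 × 0.476 = 0.09996
  M2: 0.155 × 0.16 = 0.0248
  M1: 0.03 × 0.0575 = 0.001725
  M6: 0.2 × 0.43 = 0.086
Total = 0.255045.
P(M1 | evidence) = 0.001725 / 0.255045 ≈ 0.007.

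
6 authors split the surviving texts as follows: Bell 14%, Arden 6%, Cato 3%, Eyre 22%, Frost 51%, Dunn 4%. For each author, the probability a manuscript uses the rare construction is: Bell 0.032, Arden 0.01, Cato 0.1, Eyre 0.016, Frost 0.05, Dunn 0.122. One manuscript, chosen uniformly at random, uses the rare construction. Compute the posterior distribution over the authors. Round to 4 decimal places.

By Bayes' rule, posterior ∝ prior × likelihood:
  Bell: 0.14 × 0.032 = 0.00448
  Arden: 0.06 × 0.01 = 0.0006
  Cato: 0.03 × 0.1 = 0.003
  Eyre: 0.22 × 0.016 = 0.00352
  Frost: 0.51 × 0.05 = 0.0255
  Dunn: 0.04 × 0.122 = 0.00488
Sum = 0.04198.
P(Bell | rare-form) = 0.00448/0.04198 ≈ 0.1067
P(Arden | rare-form) = 0.0006/0.04198 ≈ 0.0143
P(Cato | rare-form) = 0.003/0.04198 ≈ 0.0715
P(Eyre | rare-form) = 0.00352/0.04198 ≈ 0.0838
P(Frost | rare-form) = 0.0255/0.04198 ≈ 0.6074
P(Dunn | rare-form) = 0.00488/0.04198 ≈ 0.1162
(Check: 0.1067+0.0143+0.0715+0.0838+0.6074+0.1162 = 0.9999.)

Bell 0.1067, Arden 0.0143, Cato 0.0715, Eyre 0.0838, Frost 0.6074, Dunn 0.1162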